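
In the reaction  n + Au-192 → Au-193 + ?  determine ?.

Conserve mass number: 1 + 192 = 193 + A, so A = 0.
Conserve atomic number: 0 + 79 = 79 + Z, so Z = 0.
A = 0 and Z = 0 is γ — a gamma ray.

gamma ray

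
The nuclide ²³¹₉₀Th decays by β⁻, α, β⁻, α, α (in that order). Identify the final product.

Start: (A, Z) = (231, 90).
After β⁻: (231, 91).
After α: (227, 89).
After β⁻: (227, 90).
After α: (223, 88).
After α: (219, 86).
Z = 86 is radon.

Rn-219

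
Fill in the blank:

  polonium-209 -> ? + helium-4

Conserve mass number: 209 = A + 4, so A = 205.
Conserve atomic number: 84 = Z + 2, so Z = 82.
Z = 82 is lead, so the species is lead-205.

Pb-205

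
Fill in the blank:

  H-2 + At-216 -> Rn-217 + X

neutron

Conserve mass number: 2 + 216 = 217 + A, so A = 1.
Conserve atomic number: 1 + 85 = 86 + Z, so Z = 0.
A = 1 and Z = 0 is n — a neutron.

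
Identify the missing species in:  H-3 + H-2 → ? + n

Conserve mass number: 3 + 2 = A + 1, so A = 4.
Conserve atomic number: 1 + 1 = Z + 0, so Z = 2.
A = 4 and Z = 2 is He-4 — an alpha particle.

He-4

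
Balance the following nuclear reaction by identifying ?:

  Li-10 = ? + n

Li-9

Conserve mass number: 10 = A + 1, so A = 9.
Conserve atomic number: 3 = Z + 0, so Z = 3.
Z = 3 is lithium, so the species is Li-9.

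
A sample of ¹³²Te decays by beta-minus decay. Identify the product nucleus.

Beta-minus decay: mass number changes by +0, atomic number by +1.
A: 132 = 132; Z: 52 + 1 = 53.
Z = 53 is iodine, so the daughter is ¹³²I.

I-132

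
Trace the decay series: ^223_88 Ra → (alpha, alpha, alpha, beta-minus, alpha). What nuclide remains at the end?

Start: (A, Z) = (223, 88).
After α: (219, 86).
After α: (215, 84).
After α: (211, 82).
After β⁻: (211, 83).
After α: (207, 81).
Z = 81 is thallium.

Tl-207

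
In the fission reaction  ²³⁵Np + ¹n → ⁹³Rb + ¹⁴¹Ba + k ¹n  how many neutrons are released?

Conserve mass number: 236 = 93 + 141 + k, so k = 236 − 234 = 2.
Check atomic number: 93 = 37 + 56 + 0 = 93. ✓

2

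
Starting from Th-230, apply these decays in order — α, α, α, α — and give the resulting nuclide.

Start: (A, Z) = (230, 90).
After α: (226, 88).
After α: (222, 86).
After α: (218, 84).
After α: (214, 82).
Z = 82 is lead.

Pb-214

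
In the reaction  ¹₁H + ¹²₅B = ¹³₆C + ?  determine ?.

gamma ray

Conserve mass number: 1 + 12 = 13 + A, so A = 0.
Conserve atomic number: 1 + 5 = 6 + Z, so Z = 0.
A = 0 and Z = 0 is ⁰₀γ — a gamma ray.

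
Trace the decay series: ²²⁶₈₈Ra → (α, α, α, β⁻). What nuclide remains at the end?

Start: (A, Z) = (226, 88).
After α: (222, 86).
After α: (218, 84).
After α: (214, 82).
After β⁻: (214, 83).
Z = 83 is bismuth.

Bi-214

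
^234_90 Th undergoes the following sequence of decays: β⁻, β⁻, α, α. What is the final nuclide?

Start: (A, Z) = (234, 90).
After β⁻: (234, 91).
After β⁻: (234, 92).
After α: (230, 90).
After α: (226, 88).
Z = 88 is radium.

Ra-226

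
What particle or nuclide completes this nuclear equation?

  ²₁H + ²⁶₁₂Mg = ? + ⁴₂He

Conserve mass number: 2 + 26 = A + 4, so A = 24.
Conserve atomic number: 1 + 12 = Z + 2, so Z = 11.
Z = 11 is sodium, so the species is ²⁴₁₁Na.

Na-24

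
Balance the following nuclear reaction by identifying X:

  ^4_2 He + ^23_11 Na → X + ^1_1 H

Conserve mass number: 4 + 23 = A + 1, so A = 26.
Conserve atomic number: 2 + 11 = Z + 1, so Z = 12.
Z = 12 is magnesium, so the species is ^26_12 Mg.

Mg-26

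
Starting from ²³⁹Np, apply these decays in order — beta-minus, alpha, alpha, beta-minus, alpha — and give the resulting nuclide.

Ac-227

Start: (A, Z) = (239, 93).
After β⁻: (239, 94).
After α: (235, 92).
After α: (231, 90).
After β⁻: (231, 91).
After α: (227, 89).
Z = 89 is actinium.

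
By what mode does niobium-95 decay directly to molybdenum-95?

ΔA = 95 − 95 = 0; ΔZ = 42 − 41 = +1.
A is unchanged and Z rises by 1 — a neutron has become a proton (β⁻ decay).

beta-minus decay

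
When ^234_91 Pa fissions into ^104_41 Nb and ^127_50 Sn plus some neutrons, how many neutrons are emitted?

Conserve mass number: 234 = 104 + 127 + k, so k = 234 − 231 = 3.
Check atomic number: 91 = 41 + 50 + 0 = 91. ✓

3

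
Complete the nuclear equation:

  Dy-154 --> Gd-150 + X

Conserve mass number: 154 = 150 + A, so A = 4.
Conserve atomic number: 66 = 64 + Z, so Z = 2.
A = 4 and Z = 2 is He-4 — an alpha particle.

alpha particle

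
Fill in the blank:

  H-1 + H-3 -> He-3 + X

Conserve mass number: 1 + 3 = 3 + A, so A = 1.
Conserve atomic number: 1 + 1 = 2 + Z, so Z = 0.
A = 1 and Z = 0 is n — a neutron.

neutron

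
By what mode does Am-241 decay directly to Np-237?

ΔA = 237 − 241 = -4; ΔZ = 93 − 95 = -2.
A drops by 4 and Z drops by 2 — the signature of alpha emission.

alpha decay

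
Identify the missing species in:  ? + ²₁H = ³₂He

Conserve mass number: A + 2 = 3, so A = 1.
Conserve atomic number: Z + 1 = 2, so Z = 1.
A = 1 and Z = 1 is ¹₁H — a proton.

proton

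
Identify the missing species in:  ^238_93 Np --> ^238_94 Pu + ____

beta-minus particle

Conserve mass number: 238 = 238 + A, so A = 0.
Conserve atomic number: 93 = 94 + Z, so Z = -1.
A = 0 and Z = -1 is ^0_-1 e — a beta-minus particle.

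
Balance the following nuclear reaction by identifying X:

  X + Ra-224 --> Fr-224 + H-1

neutron

Conserve mass number: A + 224 = 224 + 1, so A = 1.
Conserve atomic number: Z + 88 = 87 + 1, so Z = 0.
A = 1 and Z = 0 is n — a neutron.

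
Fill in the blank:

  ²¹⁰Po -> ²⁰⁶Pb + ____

alpha particle

Conserve mass number: 210 = 206 + A, so A = 4.
Conserve atomic number: 84 = 82 + Z, so Z = 2.
A = 4 and Z = 2 is ⁴He — an alpha particle.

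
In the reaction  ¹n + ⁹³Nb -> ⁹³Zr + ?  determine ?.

Conserve mass number: 1 + 93 = 93 + A, so A = 1.
Conserve atomic number: 0 + 41 = 40 + Z, so Z = 1.
A = 1 and Z = 1 is ¹H — a proton.

proton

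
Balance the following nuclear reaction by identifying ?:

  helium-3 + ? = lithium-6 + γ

Conserve mass number: 3 + A = 6 + 0, so A = 3.
Conserve atomic number: 2 + Z = 3 + 0, so Z = 1.
A = 3 and Z = 1 is hydrogen-3 — a triton.

triton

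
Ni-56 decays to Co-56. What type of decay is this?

ΔA = 56 − 56 = 0; ΔZ = 27 − 28 = -1.
A is unchanged and Z drops by 1 — a proton has become a neutron (β⁺ emission or electron capture).

beta-plus decay or electron capture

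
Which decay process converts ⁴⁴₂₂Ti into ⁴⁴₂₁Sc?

beta-plus decay or electron capture

ΔA = 44 − 44 = 0; ΔZ = 21 − 22 = -1.
A is unchanged and Z drops by 1 — a proton has become a neutron (β⁺ emission or electron capture).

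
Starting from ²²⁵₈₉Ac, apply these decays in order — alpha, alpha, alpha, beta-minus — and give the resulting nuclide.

Start: (A, Z) = (225, 89).
After α: (221, 87).
After α: (217, 85).
After α: (213, 83).
After β⁻: (213, 84).
Z = 84 is polonium.

Po-213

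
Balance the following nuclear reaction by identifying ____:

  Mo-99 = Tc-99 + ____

Conserve mass number: 99 = 99 + A, so A = 0.
Conserve atomic number: 42 = 43 + Z, so Z = -1.
A = 0 and Z = -1 is e⁻ — a beta-minus particle.

beta-minus particle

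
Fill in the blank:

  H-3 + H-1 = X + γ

Conserve mass number: 3 + 1 = A + 0, so A = 4.
Conserve atomic number: 1 + 1 = Z + 0, so Z = 2.
A = 4 and Z = 2 is He-4 — an alpha particle.

He-4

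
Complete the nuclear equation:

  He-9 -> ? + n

He-8

Conserve mass number: 9 = A + 1, so A = 8.
Conserve atomic number: 2 = Z + 0, so Z = 2.
Z = 2 is helium, so the species is He-8.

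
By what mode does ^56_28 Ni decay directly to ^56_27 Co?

ΔA = 56 − 56 = 0; ΔZ = 27 − 28 = -1.
A is unchanged and Z drops by 1 — a proton has become a neutron (β⁺ emission or electron capture).

beta-plus decay or electron capture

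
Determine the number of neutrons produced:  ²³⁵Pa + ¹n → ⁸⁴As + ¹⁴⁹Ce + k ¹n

Conserve mass number: 236 = 84 + 149 + k, so k = 236 − 233 = 3.
Check atomic number: 91 = 33 + 58 + 0 = 91. ✓

3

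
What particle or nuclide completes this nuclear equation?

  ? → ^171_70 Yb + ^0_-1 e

Tm-171

Conserve mass number: A = 171 + 0, so A = 171.
Conserve atomic number: Z = 70 − 1, so Z = 69.
Z = 69 is thulium, so the species is ^171_69 Tm.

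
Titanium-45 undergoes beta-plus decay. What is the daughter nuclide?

Sc-45

Beta-plus decay: mass number changes by +0, atomic number by -1.
A: 45 = 45; Z: 22 − 1 = 21.
Z = 21 is scandium, so the daughter is scandium-45.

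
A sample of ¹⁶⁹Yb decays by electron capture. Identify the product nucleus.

Tm-169

Electron capture: mass number changes by +0, atomic number by -1.
A: 169 = 169; Z: 70 − 1 = 69.
Z = 69 is thulium, so the daughter is ¹⁶⁹Tm.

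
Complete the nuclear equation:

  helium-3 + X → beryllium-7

alpha particle

Conserve mass number: 3 + A = 7, so A = 4.
Conserve atomic number: 2 + Z = 4, so Z = 2.
A = 4 and Z = 2 is helium-4 — an alpha particle.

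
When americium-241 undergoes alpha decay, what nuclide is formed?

Alpha decay: mass number changes by -4, atomic number by -2.
A: 241 − 4 = 237; Z: 95 − 2 = 93.
Z = 93 is neptunium, so the daughter is neptunium-237.

Np-237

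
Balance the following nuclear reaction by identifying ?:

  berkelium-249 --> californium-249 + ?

beta-minus particle

Conserve mass number: 249 = 249 + A, so A = 0.
Conserve atomic number: 97 = 98 + Z, so Z = -1.
A = 0 and Z = -1 is e⁻ — a beta-minus particle.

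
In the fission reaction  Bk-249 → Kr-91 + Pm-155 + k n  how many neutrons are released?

Conserve mass number: 249 = 91 + 155 + k, so k = 249 − 246 = 3.
Check atomic number: 97 = 36 + 61 + 0 = 97. ✓

3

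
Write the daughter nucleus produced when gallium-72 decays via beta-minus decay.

Beta-minus decay: mass number changes by +0, atomic number by +1.
A: 72 = 72; Z: 31 + 1 = 32.
Z = 32 is germanium, so the daughter is germanium-72.

Ge-72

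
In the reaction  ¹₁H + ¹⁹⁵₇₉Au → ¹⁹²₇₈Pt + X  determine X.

alpha particle

Conserve mass number: 1 + 195 = 192 + A, so A = 4.
Conserve atomic number: 1 + 79 = 78 + Z, so Z = 2.
A = 4 and Z = 2 is ⁴₂He — an alpha particle.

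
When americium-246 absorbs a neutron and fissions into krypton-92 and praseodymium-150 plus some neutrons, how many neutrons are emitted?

Conserve mass number: 247 = 92 + 150 + k, so k = 247 − 242 = 5.
Check atomic number: 95 = 36 + 59 + 0 = 95. ✓

5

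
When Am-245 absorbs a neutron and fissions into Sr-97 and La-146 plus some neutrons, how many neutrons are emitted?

3

Conserve mass number: 246 = 97 + 146 + k, so k = 246 − 243 = 3.
Check atomic number: 95 = 38 + 57 + 0 = 95. ✓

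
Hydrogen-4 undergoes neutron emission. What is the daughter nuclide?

H-3

Neutron emission: mass number changes by -1, atomic number by +0.
A: 4 − 1 = 3; Z: 1 = 1.
Z = 1 is hydrogen, so the daughter is hydrogen-3.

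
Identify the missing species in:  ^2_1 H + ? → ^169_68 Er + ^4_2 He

Tm-171

Conserve mass number: 2 + A = 169 + 4, so A = 171.
Conserve atomic number: 1 + Z = 68 + 2, so Z = 69.
Z = 69 is thulium, so the species is ^171_69 Tm.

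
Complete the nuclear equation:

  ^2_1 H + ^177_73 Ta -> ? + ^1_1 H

Conserve mass number: 2 + 177 = A + 1, so A = 178.
Conserve atomic number: 1 + 73 = Z + 1, so Z = 73.
Z = 73 is tantalum, so the species is ^178_73 Ta.

Ta-178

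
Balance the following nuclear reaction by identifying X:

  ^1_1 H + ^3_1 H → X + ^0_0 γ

Conserve mass number: 1 + 3 = A + 0, so A = 4.
Conserve atomic number: 1 + 1 = Z + 0, so Z = 2.
A = 4 and Z = 2 is ^4_2 He — an alpha particle.

He-4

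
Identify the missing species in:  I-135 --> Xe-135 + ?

Conserve mass number: 135 = 135 + A, so A = 0.
Conserve atomic number: 53 = 54 + Z, so Z = -1.
A = 0 and Z = -1 is e⁻ — a beta-minus particle.

beta-minus particle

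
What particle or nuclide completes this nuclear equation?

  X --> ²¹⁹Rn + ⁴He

Ra-223

Conserve mass number: A = 219 + 4, so A = 223.
Conserve atomic number: Z = 86 + 2, so Z = 88.
Z = 88 is radium, so the species is ²²³Ra.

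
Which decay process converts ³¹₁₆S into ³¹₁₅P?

ΔA = 31 − 31 = 0; ΔZ = 15 − 16 = -1.
A is unchanged and Z drops by 1 — a proton has become a neutron (β⁺ emission or electron capture).

beta-plus decay or electron capture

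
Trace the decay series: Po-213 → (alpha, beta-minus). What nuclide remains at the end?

Start: (A, Z) = (213, 84).
After α: (209, 82).
After β⁻: (209, 83).
Z = 83 is bismuth.

Bi-209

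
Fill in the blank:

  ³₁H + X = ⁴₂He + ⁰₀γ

proton

Conserve mass number: 3 + A = 4 + 0, so A = 1.
Conserve atomic number: 1 + Z = 2 + 0, so Z = 1.
A = 1 and Z = 1 is ¹₁H — a proton.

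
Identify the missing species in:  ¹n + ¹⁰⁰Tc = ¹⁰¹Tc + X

gamma ray

Conserve mass number: 1 + 100 = 101 + A, so A = 0.
Conserve atomic number: 0 + 43 = 43 + Z, so Z = 0.
A = 0 and Z = 0 is γ — a gamma ray.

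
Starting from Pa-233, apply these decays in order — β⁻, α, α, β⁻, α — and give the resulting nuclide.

Start: (A, Z) = (233, 91).
After β⁻: (233, 92).
After α: (229, 90).
After α: (225, 88).
After β⁻: (225, 89).
After α: (221, 87).
Z = 87 is francium.

Fr-221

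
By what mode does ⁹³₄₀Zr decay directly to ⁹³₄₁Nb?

beta-minus decay

ΔA = 93 − 93 = 0; ΔZ = 41 − 40 = +1.
A is unchanged and Z rises by 1 — a neutron has become a proton (β⁻ decay).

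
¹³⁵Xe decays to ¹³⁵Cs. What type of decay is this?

ΔA = 135 − 135 = 0; ΔZ = 55 − 54 = +1.
A is unchanged and Z rises by 1 — a neutron has become a proton (β⁻ decay).

beta-minus decay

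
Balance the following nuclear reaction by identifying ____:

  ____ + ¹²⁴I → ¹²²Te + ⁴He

deuteron

Conserve mass number: A + 124 = 122 + 4, so A = 2.
Conserve atomic number: Z + 53 = 52 + 2, so Z = 1.
A = 2 and Z = 1 is ²H — a deuteron.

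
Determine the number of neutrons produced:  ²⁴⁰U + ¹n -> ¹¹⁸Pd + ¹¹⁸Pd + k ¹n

5

Conserve mass number: 241 = 118 + 118 + k, so k = 241 − 236 = 5.
Check atomic number: 92 = 46 + 46 + 0 = 92. ✓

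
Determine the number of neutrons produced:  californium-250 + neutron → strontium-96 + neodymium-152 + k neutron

Conserve mass number: 251 = 96 + 152 + k, so k = 251 − 248 = 3.
Check atomic number: 98 = 38 + 60 + 0 = 98. ✓

3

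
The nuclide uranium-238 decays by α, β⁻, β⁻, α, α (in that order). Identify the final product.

Start: (A, Z) = (238, 92).
After α: (234, 90).
After β⁻: (234, 91).
After β⁻: (234, 92).
After α: (230, 90).
After α: (226, 88).
Z = 88 is radium.

Ra-226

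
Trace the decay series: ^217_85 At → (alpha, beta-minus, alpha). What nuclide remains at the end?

Start: (A, Z) = (217, 85).
After α: (213, 83).
After β⁻: (213, 84).
After α: (209, 82).
Z = 82 is lead.

Pb-209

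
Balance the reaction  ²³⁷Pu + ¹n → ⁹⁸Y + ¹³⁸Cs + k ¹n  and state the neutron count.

Conserve mass number: 238 = 98 + 138 + k, so k = 238 − 236 = 2.
Check atomic number: 94 = 39 + 55 + 0 = 94. ✓

2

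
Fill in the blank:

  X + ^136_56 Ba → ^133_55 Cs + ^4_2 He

Conserve mass number: A + 136 = 133 + 4, so A = 1.
Conserve atomic number: Z + 56 = 55 + 2, so Z = 1.
A = 1 and Z = 1 is ^1_1 H — a proton.

proton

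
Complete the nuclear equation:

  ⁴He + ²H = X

Li-6

Conserve mass number: 4 + 2 = A, so A = 6.
Conserve atomic number: 2 + 1 = Z, so Z = 3.
Z = 3 is lithium, so the species is ⁶Li.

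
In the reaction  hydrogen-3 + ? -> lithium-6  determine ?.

He-3

Conserve mass number: 3 + A = 6, so A = 3.
Conserve atomic number: 1 + Z = 3, so Z = 2.
Z = 2 is helium, so the species is helium-3.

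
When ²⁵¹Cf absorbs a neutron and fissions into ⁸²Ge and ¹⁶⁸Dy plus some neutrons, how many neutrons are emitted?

2

Conserve mass number: 252 = 82 + 168 + k, so k = 252 − 250 = 2.
Check atomic number: 98 = 32 + 66 + 0 = 98. ✓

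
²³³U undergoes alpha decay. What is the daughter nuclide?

Alpha decay: mass number changes by -4, atomic number by -2.
A: 233 − 4 = 229; Z: 92 − 2 = 90.
Z = 90 is thorium, so the daughter is ²²⁹Th.

Th-229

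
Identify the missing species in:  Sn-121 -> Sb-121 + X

beta-minus particle

Conserve mass number: 121 = 121 + A, so A = 0.
Conserve atomic number: 50 = 51 + Z, so Z = -1.
A = 0 and Z = -1 is e⁻ — a beta-minus particle.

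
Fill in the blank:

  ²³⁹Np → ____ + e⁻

Pu-239

Conserve mass number: 239 = A + 0, so A = 239.
Conserve atomic number: 93 = Z − 1, so Z = 94.
Z = 94 is plutonium, so the species is ²³⁹Pu.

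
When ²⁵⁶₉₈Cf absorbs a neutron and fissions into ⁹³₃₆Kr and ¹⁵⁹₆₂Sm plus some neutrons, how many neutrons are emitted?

5

Conserve mass number: 257 = 93 + 159 + k, so k = 257 − 252 = 5.
Check atomic number: 98 = 36 + 62 + 0 = 98. ✓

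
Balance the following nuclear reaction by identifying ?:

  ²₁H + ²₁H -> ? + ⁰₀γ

He-4

Conserve mass number: 2 + 2 = A + 0, so A = 4.
Conserve atomic number: 1 + 1 = Z + 0, so Z = 2.
A = 4 and Z = 2 is ⁴₂He — an alpha particle.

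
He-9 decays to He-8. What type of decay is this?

neutron emission

ΔA = 8 − 9 = -1; ΔZ = 2 − 2 = +0.
A drops by 1 with Z unchanged — a neutron was emitted.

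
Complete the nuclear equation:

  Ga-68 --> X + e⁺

Zn-68

Conserve mass number: 68 = A + 0, so A = 68.
Conserve atomic number: 31 = Z + 1, so Z = 30.
Z = 30 is zinc, so the species is Zn-68.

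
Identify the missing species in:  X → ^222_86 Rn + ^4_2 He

Ra-226

Conserve mass number: A = 222 + 4, so A = 226.
Conserve atomic number: Z = 86 + 2, so Z = 88.
Z = 88 is radium, so the species is ^226_88 Ra.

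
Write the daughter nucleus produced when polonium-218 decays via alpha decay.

Pb-214

Alpha decay: mass number changes by -4, atomic number by -2.
A: 218 − 4 = 214; Z: 84 − 2 = 82.
Z = 82 is lead, so the daughter is lead-214.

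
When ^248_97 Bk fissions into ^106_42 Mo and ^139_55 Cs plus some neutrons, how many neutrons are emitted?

Conserve mass number: 248 = 106 + 139 + k, so k = 248 − 245 = 3.
Check atomic number: 97 = 42 + 55 + 0 = 97. ✓

3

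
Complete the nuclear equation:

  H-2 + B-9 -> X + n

C-10

Conserve mass number: 2 + 9 = A + 1, so A = 10.
Conserve atomic number: 1 + 5 = Z + 0, so Z = 6.
Z = 6 is carbon, so the species is C-10.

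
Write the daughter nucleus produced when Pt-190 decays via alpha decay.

Alpha decay: mass number changes by -4, atomic number by -2.
A: 190 − 4 = 186; Z: 78 − 2 = 76.
Z = 76 is osmium, so the daughter is Os-186.

Os-186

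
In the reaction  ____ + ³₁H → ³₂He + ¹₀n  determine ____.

proton

Conserve mass number: A + 3 = 3 + 1, so A = 1.
Conserve atomic number: Z + 1 = 2 + 0, so Z = 1.
A = 1 and Z = 1 is ¹₁H — a proton.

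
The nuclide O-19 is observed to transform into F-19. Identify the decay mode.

ΔA = 19 − 19 = 0; ΔZ = 9 − 8 = +1.
A is unchanged and Z rises by 1 — a neutron has become a proton (β⁻ decay).

beta-minus decay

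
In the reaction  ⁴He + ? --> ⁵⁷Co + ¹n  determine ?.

Mn-54

Conserve mass number: 4 + A = 57 + 1, so A = 54.
Conserve atomic number: 2 + Z = 27 + 0, so Z = 25.
Z = 25 is manganese, so the species is ⁵⁴Mn.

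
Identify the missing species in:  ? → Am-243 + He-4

Conserve mass number: A = 243 + 4, so A = 247.
Conserve atomic number: Z = 95 + 2, so Z = 97.
Z = 97 is berkelium, so the species is Bk-247.

Bk-247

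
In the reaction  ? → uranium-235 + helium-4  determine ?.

Pu-239

Conserve mass number: A = 235 + 4, so A = 239.
Conserve atomic number: Z = 92 + 2, so Z = 94.
Z = 94 is plutonium, so the species is plutonium-239.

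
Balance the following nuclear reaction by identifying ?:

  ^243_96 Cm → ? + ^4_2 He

Conserve mass number: 243 = A + 4, so A = 239.
Conserve atomic number: 96 = Z + 2, so Z = 94.
Z = 94 is plutonium, so the species is ^239_94 Pu.

Pu-239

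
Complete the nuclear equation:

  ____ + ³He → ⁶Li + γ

triton

Conserve mass number: A + 3 = 6 + 0, so A = 3.
Conserve atomic number: Z + 2 = 3 + 0, so Z = 1.
A = 3 and Z = 1 is ³H — a triton.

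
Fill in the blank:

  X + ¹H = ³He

deuteron

Conserve mass number: A + 1 = 3, so A = 2.
Conserve atomic number: Z + 1 = 2, so Z = 1.
A = 2 and Z = 1 is ²H — a deuteron.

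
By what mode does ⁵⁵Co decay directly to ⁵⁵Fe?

ΔA = 55 − 55 = 0; ΔZ = 26 − 27 = -1.
A is unchanged and Z drops by 1 — a proton has become a neutron (β⁺ emission or electron capture).

beta-plus decay or electron capture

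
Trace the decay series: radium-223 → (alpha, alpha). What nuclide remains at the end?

Po-215

Start: (A, Z) = (223, 88).
After α: (219, 86).
After α: (215, 84).
Z = 84 is polonium.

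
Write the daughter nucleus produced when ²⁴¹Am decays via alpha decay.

Np-237

Alpha decay: mass number changes by -4, atomic number by -2.
A: 241 − 4 = 237; Z: 95 − 2 = 93.
Z = 93 is neptunium, so the daughter is ²³⁷Np.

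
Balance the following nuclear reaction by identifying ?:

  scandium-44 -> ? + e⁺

Conserve mass number: 44 = A + 0, so A = 44.
Conserve atomic number: 21 = Z + 1, so Z = 20.
Z = 20 is calcium, so the species is calcium-44.

Ca-44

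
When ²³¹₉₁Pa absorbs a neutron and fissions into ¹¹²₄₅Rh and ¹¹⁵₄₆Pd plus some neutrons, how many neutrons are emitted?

Conserve mass number: 232 = 112 + 115 + k, so k = 232 − 227 = 5.
Check atomic number: 91 = 45 + 46 + 0 = 91. ✓

5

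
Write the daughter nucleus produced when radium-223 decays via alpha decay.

Rn-219

Alpha decay: mass number changes by -4, atomic number by -2.
A: 223 − 4 = 219; Z: 88 − 2 = 86.
Z = 86 is radon, so the daughter is radon-219.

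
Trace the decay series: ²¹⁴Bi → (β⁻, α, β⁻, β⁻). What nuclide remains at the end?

Start: (A, Z) = (214, 83).
After β⁻: (214, 84).
After α: (210, 82).
After β⁻: (210, 83).
After β⁻: (210, 84).
Z = 84 is polonium.

Po-210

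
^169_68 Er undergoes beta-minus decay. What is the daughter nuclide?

Beta-minus decay: mass number changes by +0, atomic number by +1.
A: 169 = 169; Z: 68 + 1 = 69.
Z = 69 is thulium, so the daughter is ^169_69 Tm.

Tm-169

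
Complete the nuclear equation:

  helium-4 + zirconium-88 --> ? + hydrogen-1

Nb-91

Conserve mass number: 4 + 88 = A + 1, so A = 91.
Conserve atomic number: 2 + 40 = Z + 1, so Z = 41.
Z = 41 is niobium, so the species is niobium-91.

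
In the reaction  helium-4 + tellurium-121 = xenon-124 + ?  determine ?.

Conserve mass number: 4 + 121 = 124 + A, so A = 1.
Conserve atomic number: 2 + 52 = 54 + Z, so Z = 0.
A = 1 and Z = 0 is neutron — a neutron.

neutron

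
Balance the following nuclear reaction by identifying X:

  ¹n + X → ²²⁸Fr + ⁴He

Conserve mass number: 1 + A = 228 + 4, so A = 231.
Conserve atomic number: 0 + Z = 87 + 2, so Z = 89.
Z = 89 is actinium, so the species is ²³¹Ac.

Ac-231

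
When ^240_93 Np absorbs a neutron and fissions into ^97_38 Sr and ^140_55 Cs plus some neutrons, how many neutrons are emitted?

Conserve mass number: 241 = 97 + 140 + k, so k = 241 − 237 = 4.
Check atomic number: 93 = 38 + 55 + 0 = 93. ✓

4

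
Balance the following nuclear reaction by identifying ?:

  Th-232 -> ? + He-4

Conserve mass number: 232 = A + 4, so A = 228.
Conserve atomic number: 90 = Z + 2, so Z = 88.
Z = 88 is radium, so the species is Ra-228.

Ra-228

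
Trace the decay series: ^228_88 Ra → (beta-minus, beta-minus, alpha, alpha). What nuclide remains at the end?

Rn-220

Start: (A, Z) = (228, 88).
After β⁻: (228, 89).
After β⁻: (228, 90).
After α: (224, 88).
After α: (220, 86).
Z = 86 is radon.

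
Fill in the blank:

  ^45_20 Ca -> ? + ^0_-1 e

Sc-45

Conserve mass number: 45 = A + 0, so A = 45.
Conserve atomic number: 20 = Z − 1, so Z = 21.
Z = 21 is scandium, so the species is ^45_21 Sc.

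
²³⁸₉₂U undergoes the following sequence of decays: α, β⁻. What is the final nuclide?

Start: (A, Z) = (238, 92).
After α: (234, 90).
After β⁻: (234, 91).
Z = 91 is protactinium.

Pa-234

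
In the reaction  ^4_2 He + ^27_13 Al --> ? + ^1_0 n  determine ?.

Conserve mass number: 4 + 27 = A + 1, so A = 30.
Conserve atomic number: 2 + 13 = Z + 0, so Z = 15.
Z = 15 is phosphorus, so the species is ^30_15 P.

P-30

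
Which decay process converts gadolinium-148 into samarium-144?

ΔA = 144 − 148 = -4; ΔZ = 62 − 64 = -2.
A drops by 4 and Z drops by 2 — the signature of alpha emission.

alpha decay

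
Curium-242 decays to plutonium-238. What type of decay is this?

ΔA = 238 − 242 = -4; ΔZ = 94 − 96 = -2.
A drops by 4 and Z drops by 2 — the signature of alpha emission.

alpha decay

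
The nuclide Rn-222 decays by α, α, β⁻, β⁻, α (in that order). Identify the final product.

Start: (A, Z) = (222, 86).
After α: (218, 84).
After α: (214, 82).
After β⁻: (214, 83).
After β⁻: (214, 84).
After α: (210, 82).
Z = 82 is lead.

Pb-210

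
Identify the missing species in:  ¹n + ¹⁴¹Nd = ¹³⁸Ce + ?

Conserve mass number: 1 + 141 = 138 + A, so A = 4.
Conserve atomic number: 0 + 60 = 58 + Z, so Z = 2.
A = 4 and Z = 2 is ⁴He — an alpha particle.

alpha particle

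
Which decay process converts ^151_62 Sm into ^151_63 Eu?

beta-minus decay

ΔA = 151 − 151 = 0; ΔZ = 63 − 62 = +1.
A is unchanged and Z rises by 1 — a neutron has become a proton (β⁻ decay).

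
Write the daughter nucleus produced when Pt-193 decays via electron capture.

Ir-193

Electron capture: mass number changes by +0, atomic number by -1.
A: 193 = 193; Z: 78 − 1 = 77.
Z = 77 is iridium, so the daughter is Ir-193.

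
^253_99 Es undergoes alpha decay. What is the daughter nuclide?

Alpha decay: mass number changes by -4, atomic number by -2.
A: 253 − 4 = 249; Z: 99 − 2 = 97.
Z = 97 is berkelium, so the daughter is ^249_97 Bk.

Bk-249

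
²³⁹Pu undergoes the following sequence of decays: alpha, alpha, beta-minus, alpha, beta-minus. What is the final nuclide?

Th-227

Start: (A, Z) = (239, 94).
After α: (235, 92).
After α: (231, 90).
After β⁻: (231, 91).
After α: (227, 89).
After β⁻: (227, 90).
Z = 90 is thorium.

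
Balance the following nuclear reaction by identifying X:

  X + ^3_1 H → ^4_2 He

Conserve mass number: A + 3 = 4, so A = 1.
Conserve atomic number: Z + 1 = 2, so Z = 1.
A = 1 and Z = 1 is ^1_1 H — a proton.

proton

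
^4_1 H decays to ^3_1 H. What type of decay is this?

neutron emission

ΔA = 3 − 4 = -1; ΔZ = 1 − 1 = +0.
A drops by 1 with Z unchanged — a neutron was emitted.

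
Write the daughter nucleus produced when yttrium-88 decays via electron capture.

Sr-88

Electron capture: mass number changes by +0, atomic number by -1.
A: 88 = 88; Z: 39 − 1 = 38.
Z = 38 is strontium, so the daughter is strontium-88.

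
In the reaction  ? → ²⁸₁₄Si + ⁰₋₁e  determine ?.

Al-28

Conserve mass number: A = 28 + 0, so A = 28.
Conserve atomic number: Z = 14 − 1, so Z = 13.
Z = 13 is aluminium, so the species is ²⁸₁₃Al.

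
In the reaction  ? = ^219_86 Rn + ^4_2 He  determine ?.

Ra-223

Conserve mass number: A = 219 + 4, so A = 223.
Conserve atomic number: Z = 86 + 2, so Z = 88.
Z = 88 is radium, so the species is ^223_88 Ra.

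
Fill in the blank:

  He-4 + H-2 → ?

Li-6

Conserve mass number: 4 + 2 = A, so A = 6.
Conserve atomic number: 2 + 1 = Z, so Z = 3.
Z = 3 is lithium, so the species is Li-6.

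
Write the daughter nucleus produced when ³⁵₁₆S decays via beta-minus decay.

Beta-minus decay: mass number changes by +0, atomic number by +1.
A: 35 = 35; Z: 16 + 1 = 17.
Z = 17 is chlorine, so the daughter is ³⁵₁₇Cl.

Cl-35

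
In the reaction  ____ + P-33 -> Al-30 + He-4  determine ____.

Conserve mass number: A + 33 = 30 + 4, so A = 1.
Conserve atomic number: Z + 15 = 13 + 2, so Z = 0.
A = 1 and Z = 0 is n — a neutron.

neutron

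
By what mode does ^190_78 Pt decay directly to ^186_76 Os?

ΔA = 186 − 190 = -4; ΔZ = 76 − 78 = -2.
A drops by 4 and Z drops by 2 — the signature of alpha emission.

alpha decay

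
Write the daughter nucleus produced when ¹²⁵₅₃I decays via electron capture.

Electron capture: mass number changes by +0, atomic number by -1.
A: 125 = 125; Z: 53 − 1 = 52.
Z = 52 is tellurium, so the daughter is ¹²⁵₅₂Te.

Te-125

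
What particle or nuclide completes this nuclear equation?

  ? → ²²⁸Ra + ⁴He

Th-232

Conserve mass number: A = 228 + 4, so A = 232.
Conserve atomic number: Z = 88 + 2, so Z = 90.
Z = 90 is thorium, so the species is ²³²Th.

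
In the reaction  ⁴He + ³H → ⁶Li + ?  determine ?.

neutron

Conserve mass number: 4 + 3 = 6 + A, so A = 1.
Conserve atomic number: 2 + 1 = 3 + Z, so Z = 0.
A = 1 and Z = 0 is ¹n — a neutron.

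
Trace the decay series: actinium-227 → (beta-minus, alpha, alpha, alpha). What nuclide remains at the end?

Start: (A, Z) = (227, 89).
After β⁻: (227, 90).
After α: (223, 88).
After α: (219, 86).
After α: (215, 84).
Z = 84 is polonium.

Po-215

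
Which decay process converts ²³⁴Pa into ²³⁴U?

beta-minus decay

ΔA = 234 − 234 = 0; ΔZ = 92 − 91 = +1.
A is unchanged and Z rises by 1 — a neutron has become a proton (β⁻ decay).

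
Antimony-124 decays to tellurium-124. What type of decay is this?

ΔA = 124 − 124 = 0; ΔZ = 52 − 51 = +1.
A is unchanged and Z rises by 1 — a neutron has become a proton (β⁻ decay).

beta-minus decay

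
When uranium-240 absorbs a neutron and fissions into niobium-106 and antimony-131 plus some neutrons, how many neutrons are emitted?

Conserve mass number: 241 = 106 + 131 + k, so k = 241 − 237 = 4.
Check atomic number: 92 = 41 + 51 + 0 = 92. ✓

4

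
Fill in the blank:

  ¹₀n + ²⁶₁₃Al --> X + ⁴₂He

Na-23

Conserve mass number: 1 + 26 = A + 4, so A = 23.
Conserve atomic number: 0 + 13 = Z + 2, so Z = 11.
Z = 11 is sodium, so the species is ²³₁₁Na.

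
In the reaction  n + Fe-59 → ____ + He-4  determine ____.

Cr-56

Conserve mass number: 1 + 59 = A + 4, so A = 56.
Conserve atomic number: 0 + 26 = Z + 2, so Z = 24.
Z = 24 is chromium, so the species is Cr-56.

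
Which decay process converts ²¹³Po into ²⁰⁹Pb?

alpha decay

ΔA = 209 − 213 = -4; ΔZ = 82 − 84 = -2.
A drops by 4 and Z drops by 2 — the signature of alpha emission.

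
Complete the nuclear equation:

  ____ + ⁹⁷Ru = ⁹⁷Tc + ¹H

neutron

Conserve mass number: A + 97 = 97 + 1, so A = 1.
Conserve atomic number: Z + 44 = 43 + 1, so Z = 0.
A = 1 and Z = 0 is ¹n — a neutron.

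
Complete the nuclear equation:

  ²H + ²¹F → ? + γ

Conserve mass number: 2 + 21 = A + 0, so A = 23.
Conserve atomic number: 1 + 9 = Z + 0, so Z = 10.
Z = 10 is neon, so the species is ²³Ne.

Ne-23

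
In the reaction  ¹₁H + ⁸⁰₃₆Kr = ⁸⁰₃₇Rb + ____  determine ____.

neutron

Conserve mass number: 1 + 80 = 80 + A, so A = 1.
Conserve atomic number: 1 + 36 = 37 + Z, so Z = 0.
A = 1 and Z = 0 is ¹₀n — a neutron.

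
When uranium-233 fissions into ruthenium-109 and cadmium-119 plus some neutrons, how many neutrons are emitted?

Conserve mass number: 233 = 109 + 119 + k, so k = 233 − 228 = 5.
Check atomic number: 92 = 44 + 48 + 0 = 92. ✓

5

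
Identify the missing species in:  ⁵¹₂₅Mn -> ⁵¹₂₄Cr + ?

Conserve mass number: 51 = 51 + A, so A = 0.
Conserve atomic number: 25 = 24 + Z, so Z = 1.
A = 0 and Z = 1 is ⁰₁e — a positron.

positron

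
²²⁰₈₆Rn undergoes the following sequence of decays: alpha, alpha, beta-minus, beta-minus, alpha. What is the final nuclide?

Start: (A, Z) = (220, 86).
After α: (216, 84).
After α: (212, 82).
After β⁻: (212, 83).
After β⁻: (212, 84).
After α: (208, 82).
Z = 82 is lead.

Pb-208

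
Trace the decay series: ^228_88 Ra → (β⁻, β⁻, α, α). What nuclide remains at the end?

Start: (A, Z) = (228, 88).
After β⁻: (228, 89).
After β⁻: (228, 90).
After α: (224, 88).
After α: (220, 86).
Z = 86 is radon.

Rn-220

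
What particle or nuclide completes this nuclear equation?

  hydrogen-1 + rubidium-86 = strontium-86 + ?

Conserve mass number: 1 + 86 = 86 + A, so A = 1.
Conserve atomic number: 1 + 37 = 38 + Z, so Z = 0.
A = 1 and Z = 0 is neutron — a neutron.

neutron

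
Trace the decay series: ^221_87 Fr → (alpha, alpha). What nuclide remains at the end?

Start: (A, Z) = (221, 87).
After α: (217, 85).
After α: (213, 83).
Z = 83 is bismuth.

Bi-213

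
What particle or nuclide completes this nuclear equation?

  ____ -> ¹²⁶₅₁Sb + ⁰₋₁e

Sn-126

Conserve mass number: A = 126 + 0, so A = 126.
Conserve atomic number: Z = 51 − 1, so Z = 50.
Z = 50 is tin, so the species is ¹²⁶₅₀Sn.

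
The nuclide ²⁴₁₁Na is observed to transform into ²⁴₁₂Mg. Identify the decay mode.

beta-minus decay

ΔA = 24 − 24 = 0; ΔZ = 12 − 11 = +1.
A is unchanged and Z rises by 1 — a neutron has become a proton (β⁻ decay).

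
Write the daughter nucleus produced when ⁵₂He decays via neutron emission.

Neutron emission: mass number changes by -1, atomic number by +0.
A: 5 − 1 = 4; Z: 2 = 2.
Z = 2 is helium, so the daughter is ⁴₂He.

He-4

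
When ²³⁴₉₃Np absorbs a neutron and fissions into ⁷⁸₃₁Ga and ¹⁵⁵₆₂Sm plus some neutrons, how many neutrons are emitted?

2

Conserve mass number: 235 = 78 + 155 + k, so k = 235 − 233 = 2.
Check atomic number: 93 = 31 + 62 + 0 = 93. ✓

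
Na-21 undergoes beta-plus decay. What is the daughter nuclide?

Beta-plus decay: mass number changes by +0, atomic number by -1.
A: 21 = 21; Z: 11 − 1 = 10.
Z = 10 is neon, so the daughter is Ne-21.

Ne-21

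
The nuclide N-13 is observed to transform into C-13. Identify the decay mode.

beta-plus decay or electron capture

ΔA = 13 − 13 = 0; ΔZ = 6 − 7 = -1.
A is unchanged and Z drops by 1 — a proton has become a neutron (β⁺ emission or electron capture).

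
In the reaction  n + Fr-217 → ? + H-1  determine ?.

Rn-217

Conserve mass number: 1 + 217 = A + 1, so A = 217.
Conserve atomic number: 0 + 87 = Z + 1, so Z = 86.
Z = 86 is radon, so the species is Rn-217.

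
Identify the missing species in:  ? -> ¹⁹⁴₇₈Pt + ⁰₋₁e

Ir-194

Conserve mass number: A = 194 + 0, so A = 194.
Conserve atomic number: Z = 78 − 1, so Z = 77.
Z = 77 is iridium, so the species is ¹⁹⁴₇₇Ir.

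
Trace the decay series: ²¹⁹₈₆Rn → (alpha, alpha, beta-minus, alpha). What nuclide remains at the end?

Start: (A, Z) = (219, 86).
After α: (215, 84).
After α: (211, 82).
After β⁻: (211, 83).
After α: (207, 81).
Z = 81 is thallium.

Tl-207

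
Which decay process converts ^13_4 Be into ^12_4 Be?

ΔA = 12 − 13 = -1; ΔZ = 4 − 4 = +0.
A drops by 1 with Z unchanged — a neutron was emitted.

neutron emission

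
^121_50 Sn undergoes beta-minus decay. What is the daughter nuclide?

Sb-121

Beta-minus decay: mass number changes by +0, atomic number by +1.
A: 121 = 121; Z: 50 + 1 = 51.
Z = 51 is antimony, so the daughter is ^121_51 Sb.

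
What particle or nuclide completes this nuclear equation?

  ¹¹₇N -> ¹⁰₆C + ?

proton

Conserve mass number: 11 = 10 + A, so A = 1.
Conserve atomic number: 7 = 6 + Z, so Z = 1.
A = 1 and Z = 1 is ¹₁H — a proton.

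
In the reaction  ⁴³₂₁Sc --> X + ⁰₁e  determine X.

Ca-43

Conserve mass number: 43 = A + 0, so A = 43.
Conserve atomic number: 21 = Z + 1, so Z = 20.
Z = 20 is calcium, so the species is ⁴³₂₀Ca.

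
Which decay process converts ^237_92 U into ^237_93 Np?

ΔA = 237 − 237 = 0; ΔZ = 93 − 92 = +1.
A is unchanged and Z rises by 1 — a neutron has become a proton (β⁻ decay).

beta-minus decay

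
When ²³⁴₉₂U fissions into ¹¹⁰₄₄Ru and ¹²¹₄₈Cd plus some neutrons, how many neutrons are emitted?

3

Conserve mass number: 234 = 110 + 121 + k, so k = 234 − 231 = 3.
Check atomic number: 92 = 44 + 48 + 0 = 92. ✓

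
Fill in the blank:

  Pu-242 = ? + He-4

U-238

Conserve mass number: 242 = A + 4, so A = 238.
Conserve atomic number: 94 = Z + 2, so Z = 92.
Z = 92 is uranium, so the species is U-238.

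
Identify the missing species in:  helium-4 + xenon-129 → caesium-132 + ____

proton

Conserve mass number: 4 + 129 = 132 + A, so A = 1.
Conserve atomic number: 2 + 54 = 55 + Z, so Z = 1.
A = 1 and Z = 1 is hydrogen-1 — a proton.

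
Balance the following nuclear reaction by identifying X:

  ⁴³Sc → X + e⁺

Ca-43

Conserve mass number: 43 = A + 0, so A = 43.
Conserve atomic number: 21 = Z + 1, so Z = 20.
Z = 20 is calcium, so the species is ⁴³Ca.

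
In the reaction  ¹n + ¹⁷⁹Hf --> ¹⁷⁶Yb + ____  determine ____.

Conserve mass number: 1 + 179 = 176 + A, so A = 4.
Conserve atomic number: 0 + 72 = 70 + Z, so Z = 2.
A = 4 and Z = 2 is ⁴He — an alpha particle.

alpha particle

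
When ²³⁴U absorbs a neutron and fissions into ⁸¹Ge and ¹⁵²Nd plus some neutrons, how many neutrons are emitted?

Conserve mass number: 235 = 81 + 152 + k, so k = 235 − 233 = 2.
Check atomic number: 92 = 32 + 60 + 0 = 92. ✓

2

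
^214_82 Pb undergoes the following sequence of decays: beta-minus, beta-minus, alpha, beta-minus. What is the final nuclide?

Start: (A, Z) = (214, 82).
After β⁻: (214, 83).
After β⁻: (214, 84).
After α: (210, 82).
After β⁻: (210, 83).
Z = 83 is bismuth.

Bi-210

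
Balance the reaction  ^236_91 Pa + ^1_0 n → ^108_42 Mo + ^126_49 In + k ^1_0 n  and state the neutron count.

Conserve mass number: 237 = 108 + 126 + k, so k = 237 − 234 = 3.
Check atomic number: 91 = 42 + 49 + 0 = 91. ✓

3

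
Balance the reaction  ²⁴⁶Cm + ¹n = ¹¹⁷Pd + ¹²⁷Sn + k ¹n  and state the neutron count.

Conserve mass number: 247 = 117 + 127 + k, so k = 247 − 244 = 3.
Check atomic number: 96 = 46 + 50 + 0 = 96. ✓

3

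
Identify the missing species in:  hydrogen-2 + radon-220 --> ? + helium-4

Conserve mass number: 2 + 220 = A + 4, so A = 218.
Conserve atomic number: 1 + 86 = Z + 2, so Z = 85.
Z = 85 is astatine, so the species is astatine-218.

At-218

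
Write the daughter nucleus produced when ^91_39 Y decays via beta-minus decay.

Zr-91

Beta-minus decay: mass number changes by +0, atomic number by +1.
A: 91 = 91; Z: 39 + 1 = 40.
Z = 40 is zirconium, so the daughter is ^91_40 Zr.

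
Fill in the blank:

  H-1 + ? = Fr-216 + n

Conserve mass number: 1 + A = 216 + 1, so A = 216.
Conserve atomic number: 1 + Z = 87 + 0, so Z = 86.
Z = 86 is radon, so the species is Rn-216.

Rn-216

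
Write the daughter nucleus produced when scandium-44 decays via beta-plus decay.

Beta-plus decay: mass number changes by +0, atomic number by -1.
A: 44 = 44; Z: 21 − 1 = 20.
Z = 20 is calcium, so the daughter is calcium-44.

Ca-44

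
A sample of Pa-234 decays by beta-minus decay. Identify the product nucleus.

Beta-minus decay: mass number changes by +0, atomic number by +1.
A: 234 = 234; Z: 91 + 1 = 92.
Z = 92 is uranium, so the daughter is U-234.

U-234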